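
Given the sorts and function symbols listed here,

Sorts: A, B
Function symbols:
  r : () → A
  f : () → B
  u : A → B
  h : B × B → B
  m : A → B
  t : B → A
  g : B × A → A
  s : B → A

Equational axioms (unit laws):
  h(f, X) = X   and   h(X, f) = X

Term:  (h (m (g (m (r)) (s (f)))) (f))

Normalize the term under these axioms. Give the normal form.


normal form = (m (g (m (r)) (s (f))))

1. (h (m (g (m (r)) (s (f)))) (f))  →  (m (g (m (r)) (s (f))))


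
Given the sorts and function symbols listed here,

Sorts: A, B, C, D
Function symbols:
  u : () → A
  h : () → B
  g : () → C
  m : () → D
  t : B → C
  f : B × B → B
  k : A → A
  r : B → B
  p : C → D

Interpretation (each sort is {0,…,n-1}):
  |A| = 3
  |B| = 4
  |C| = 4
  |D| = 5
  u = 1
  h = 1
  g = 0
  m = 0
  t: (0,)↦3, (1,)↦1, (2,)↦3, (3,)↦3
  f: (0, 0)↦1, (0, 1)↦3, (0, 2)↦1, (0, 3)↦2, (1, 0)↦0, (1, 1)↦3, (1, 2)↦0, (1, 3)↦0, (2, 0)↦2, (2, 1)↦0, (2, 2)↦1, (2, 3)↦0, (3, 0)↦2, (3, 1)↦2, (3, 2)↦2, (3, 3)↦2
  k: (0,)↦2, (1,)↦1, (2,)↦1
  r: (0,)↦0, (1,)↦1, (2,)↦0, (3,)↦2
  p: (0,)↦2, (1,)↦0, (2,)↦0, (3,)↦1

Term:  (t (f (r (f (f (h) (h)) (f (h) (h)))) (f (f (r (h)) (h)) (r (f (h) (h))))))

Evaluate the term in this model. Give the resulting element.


  h = 1
  h = 1
  (f (h) (h)) = f(1, 1) = 3
  h = 1
  h = 1
  (f (h) (h)) = f(1, 1) = 3
  (f (f (h) (h)) (f (h) (h))) = f(3, 3) = 2
  (r (f (f (h) (h)) (f (h) (h)))) = r(2,) = 0
  h = 1
  (r (h)) = r(1,) = 1
  h = 1
  (f (r (h)) (h)) = f(1, 1) = 3
  h = 1
  h = 1
  (f (h) (h)) = f(1, 1) = 3
  (r (f (h) (h))) = r(3,) = 2
  (f (f (r (h)) (h)) (r (f (h) (h)))) = f(3, 2) = 2
  (f (r (f (f (h) (h)) (f (h) (h)))) (f (f (r (h)) (h)) (r (f (h) (h))))) = f(0, 2) = 1
  (t (f (r (f (f (h) (h)) (f (h) (h)))) (f (f (r (h)) (h)) (r (f (h) (h)))))) = t(1,) = 1

value = 1


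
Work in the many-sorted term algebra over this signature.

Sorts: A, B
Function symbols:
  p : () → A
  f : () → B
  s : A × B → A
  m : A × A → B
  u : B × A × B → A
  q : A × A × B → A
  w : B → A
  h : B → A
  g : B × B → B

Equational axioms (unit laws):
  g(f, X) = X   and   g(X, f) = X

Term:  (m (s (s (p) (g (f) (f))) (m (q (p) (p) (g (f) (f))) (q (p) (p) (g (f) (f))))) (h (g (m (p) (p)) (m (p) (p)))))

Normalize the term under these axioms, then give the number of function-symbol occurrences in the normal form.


size = 22

1. (m (s (s (p) (g (f) (f))) (m (q (p) (p) (g (f) (f))) (q (p) (p) (g (f) (f))))) (h (g (m (p) (p)) (m (p) (p)))))  →  (m (s (s (p) (f)) (m (q (p) (p) (g (f) (f))) (q (p) (p) (g (f) (f))))) (h (g (m (p) (p)) (m (p) (p)))))
2. (m (s (s (p) (f)) (m (q (p) (p) (g (f) (f))) (q (p) (p) (g (f) (f))))) (h (g (m (p) (p)) (m (p) (p)))))  →  (m (s (s (p) (f)) (m (q (p) (p) (f)) (q (p) (p) (g (f) (f))))) (h (g (m (p) (p)) (m (p) (p)))))
3. (m (s (s (p) (f)) (m (q (p) (p) (f)) (q (p) (p) (g (f) (f))))) (h (g (m (p) (p)) (m (p) (p)))))  →  (m (s (s (p) (f)) (m (q (p) (p) (f)) (q (p) (p) (f)))) (h (g (m (p) (p)) (m (p) (p)))))
normal form: (m (s (s (p) (f)) (m (q (p) (p) (f)) (q (p) (p) (f)))) (h (g (m (p) (p)) (m (p) (p)))))


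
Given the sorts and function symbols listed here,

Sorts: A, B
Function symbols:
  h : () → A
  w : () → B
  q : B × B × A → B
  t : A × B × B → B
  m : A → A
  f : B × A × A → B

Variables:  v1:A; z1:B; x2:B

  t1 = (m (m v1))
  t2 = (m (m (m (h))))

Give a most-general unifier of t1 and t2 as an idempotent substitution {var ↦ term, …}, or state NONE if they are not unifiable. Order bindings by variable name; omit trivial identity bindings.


{v1 ↦ (m (h))}


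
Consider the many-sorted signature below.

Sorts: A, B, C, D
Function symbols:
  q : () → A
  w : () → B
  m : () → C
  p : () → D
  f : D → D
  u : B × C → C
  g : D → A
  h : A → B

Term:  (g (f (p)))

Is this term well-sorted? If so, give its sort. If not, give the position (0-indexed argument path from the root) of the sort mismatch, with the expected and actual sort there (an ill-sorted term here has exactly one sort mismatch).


    (p) : D
  (f (p)) : D
(g (f (p))) : A

well-sorted; sort = A


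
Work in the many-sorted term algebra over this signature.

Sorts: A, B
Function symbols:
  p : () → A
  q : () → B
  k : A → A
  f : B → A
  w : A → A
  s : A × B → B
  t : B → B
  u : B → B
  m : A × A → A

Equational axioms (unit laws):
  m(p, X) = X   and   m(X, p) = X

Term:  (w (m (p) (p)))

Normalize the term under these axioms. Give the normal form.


normal form = (w (p))

1. (w (m (p) (p)))  →  (w (p))


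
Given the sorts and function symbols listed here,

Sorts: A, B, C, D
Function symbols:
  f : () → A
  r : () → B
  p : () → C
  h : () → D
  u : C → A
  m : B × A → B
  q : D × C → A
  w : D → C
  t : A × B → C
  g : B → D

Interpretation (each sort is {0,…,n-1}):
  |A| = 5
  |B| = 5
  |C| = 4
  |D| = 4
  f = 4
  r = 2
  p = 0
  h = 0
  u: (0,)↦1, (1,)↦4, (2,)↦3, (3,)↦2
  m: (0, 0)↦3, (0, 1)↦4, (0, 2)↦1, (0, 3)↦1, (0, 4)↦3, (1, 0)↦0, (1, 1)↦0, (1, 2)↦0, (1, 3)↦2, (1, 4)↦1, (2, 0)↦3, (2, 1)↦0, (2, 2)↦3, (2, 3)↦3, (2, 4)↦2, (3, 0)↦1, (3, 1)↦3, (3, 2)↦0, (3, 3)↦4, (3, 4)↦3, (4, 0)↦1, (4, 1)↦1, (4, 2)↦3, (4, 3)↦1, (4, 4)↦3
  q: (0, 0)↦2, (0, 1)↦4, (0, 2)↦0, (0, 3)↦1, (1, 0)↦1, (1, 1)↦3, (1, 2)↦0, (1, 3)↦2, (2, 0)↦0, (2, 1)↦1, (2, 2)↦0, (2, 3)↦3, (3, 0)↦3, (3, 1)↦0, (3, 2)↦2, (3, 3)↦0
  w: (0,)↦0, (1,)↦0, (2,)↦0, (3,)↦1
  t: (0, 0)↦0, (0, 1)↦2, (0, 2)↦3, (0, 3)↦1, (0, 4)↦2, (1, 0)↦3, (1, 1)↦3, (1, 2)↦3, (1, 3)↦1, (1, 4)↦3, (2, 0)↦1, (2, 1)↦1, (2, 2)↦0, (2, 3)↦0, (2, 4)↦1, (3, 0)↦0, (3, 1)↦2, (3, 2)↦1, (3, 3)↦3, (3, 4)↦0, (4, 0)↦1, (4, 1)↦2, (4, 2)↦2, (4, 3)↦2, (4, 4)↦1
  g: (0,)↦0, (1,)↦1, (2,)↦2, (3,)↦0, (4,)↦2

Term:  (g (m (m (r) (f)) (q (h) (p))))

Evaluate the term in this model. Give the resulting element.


value = 0

  r = 2
  f = 4
  (m (r) (f)) = m(2, 4) = 2
  h = 0
  p = 0
  (q (h) (p)) = q(0, 0) = 2
  (m (m (r) (f)) (q (h) (p))) = m(2, 2) = 3
  (g (m (m (r) (f)) (q (h) (p)))) = g(3,) = 0


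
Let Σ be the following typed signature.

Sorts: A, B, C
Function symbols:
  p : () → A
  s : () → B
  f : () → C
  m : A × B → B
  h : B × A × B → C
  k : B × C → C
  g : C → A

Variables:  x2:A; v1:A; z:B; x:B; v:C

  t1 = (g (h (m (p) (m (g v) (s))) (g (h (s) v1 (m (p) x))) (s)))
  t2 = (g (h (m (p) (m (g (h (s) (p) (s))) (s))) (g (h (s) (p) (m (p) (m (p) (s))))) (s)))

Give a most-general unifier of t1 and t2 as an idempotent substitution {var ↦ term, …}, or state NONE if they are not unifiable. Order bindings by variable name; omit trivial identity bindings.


{v ↦ (h (s) (p) (s)), v1 ↦ (p), x ↦ (m (p) (s))}


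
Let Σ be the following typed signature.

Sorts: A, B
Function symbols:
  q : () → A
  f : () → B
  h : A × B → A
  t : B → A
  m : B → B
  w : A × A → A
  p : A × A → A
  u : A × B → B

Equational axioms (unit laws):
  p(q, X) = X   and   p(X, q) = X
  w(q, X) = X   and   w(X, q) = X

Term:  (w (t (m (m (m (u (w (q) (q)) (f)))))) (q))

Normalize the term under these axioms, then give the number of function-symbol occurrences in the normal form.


1. (w (t (m (m (m (u (w (q) (q)) (f)))))) (q))  →  (t (m (m (m (u (w (q) (q)) (f))))))
2. (t (m (m (m (u (w (q) (q)) (f))))))  →  (t (m (m (m (u (q) (f))))))
normal form: (t (m (m (m (u (q) (f))))))

size = 7


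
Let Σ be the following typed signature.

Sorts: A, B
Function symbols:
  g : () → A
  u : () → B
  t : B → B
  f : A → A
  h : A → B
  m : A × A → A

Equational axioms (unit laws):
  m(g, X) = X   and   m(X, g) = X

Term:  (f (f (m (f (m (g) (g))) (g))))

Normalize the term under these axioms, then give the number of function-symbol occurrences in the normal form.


1. (f (f (m (f (m (g) (g))) (g))))  →  (f (f (f (m (g) (g)))))
2. (f (f (f (m (g) (g)))))  →  (f (f (f (g))))
normal form: (f (f (f (g))))

size = 4


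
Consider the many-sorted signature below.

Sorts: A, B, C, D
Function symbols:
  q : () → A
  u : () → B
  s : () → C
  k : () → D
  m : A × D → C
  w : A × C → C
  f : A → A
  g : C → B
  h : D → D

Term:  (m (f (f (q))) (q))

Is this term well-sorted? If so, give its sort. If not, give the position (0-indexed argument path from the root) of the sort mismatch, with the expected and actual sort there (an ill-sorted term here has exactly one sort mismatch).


ill-sorted at position [1]: expected D, got A

      (q) : A
    (f (q)) : A
  (f (f (q))) : A
  (q) : A
(m (f (f (q))) (q)) : ✗ arg 1 at [1] has sort A, expected D


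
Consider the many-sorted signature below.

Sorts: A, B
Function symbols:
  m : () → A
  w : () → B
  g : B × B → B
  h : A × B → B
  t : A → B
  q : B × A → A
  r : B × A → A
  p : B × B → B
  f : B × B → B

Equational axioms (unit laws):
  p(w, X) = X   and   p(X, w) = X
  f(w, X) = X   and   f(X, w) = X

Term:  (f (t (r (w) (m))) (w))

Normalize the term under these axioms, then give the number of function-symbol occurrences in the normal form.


1. (f (t (r (w) (m))) (w))  →  (t (r (w) (m)))
normal form: (t (r (w) (m)))

size = 4


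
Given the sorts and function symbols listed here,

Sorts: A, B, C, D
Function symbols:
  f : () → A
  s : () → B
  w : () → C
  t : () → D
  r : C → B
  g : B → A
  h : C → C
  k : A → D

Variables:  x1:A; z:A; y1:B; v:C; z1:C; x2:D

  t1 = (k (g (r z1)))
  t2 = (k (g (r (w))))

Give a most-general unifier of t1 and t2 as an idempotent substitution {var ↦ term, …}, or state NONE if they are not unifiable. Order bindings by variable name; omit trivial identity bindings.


{z1 ↦ (w)}


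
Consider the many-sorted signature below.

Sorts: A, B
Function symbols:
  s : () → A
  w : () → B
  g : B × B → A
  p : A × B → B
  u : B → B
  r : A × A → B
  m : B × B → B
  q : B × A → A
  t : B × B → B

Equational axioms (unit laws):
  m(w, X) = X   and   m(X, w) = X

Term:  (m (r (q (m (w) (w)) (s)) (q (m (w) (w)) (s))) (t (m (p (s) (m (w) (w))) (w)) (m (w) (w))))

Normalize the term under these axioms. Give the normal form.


1. (m (r (q (m (w) (w)) (s)) (q (m (w) (w)) (s))) (t (m (p (s) (m (w) (w))) (w)) (m (w) (w))))  →  (m (r (q (w) (s)) (q (m (w) (w)) (s))) (t (m (p (s) (m (w) (w))) (w)) (m (w) (w))))
2. (m (r (q (w) (s)) (q (m (w) (w)) (s))) (t (m (p (s) (m (w) (w))) (w)) (m (w) (w))))  →  (m (r (q (w) (s)) (q (w) (s))) (t (m (p (s) (m (w) (w))) (w)) (m (w) (w))))
3. (m (r (q (w) (s)) (q (w) (s))) (t (m (p (s) (m (w) (w))) (w)) (m (w) (w))))  →  (m (r (q (w) (s)) (q (w) (s))) (t (p (s) (m (w) (w))) (m (w) (w))))
4. (m (r (q (w) (s)) (q (w) (s))) (t (p (s) (m (w) (w))) (m (w) (w))))  →  (m (r (q (w) (s)) (q (w) (s))) (t (p (s) (w)) (m (w) (w))))
5. (m (r (q (w) (s)) (q (w) (s))) (t (p (s) (w)) (m (w) (w))))  →  (m (r (q (w) (s)) (q (w) (s))) (t (p (s) (w)) (w)))

normal form = (m (r (q (w) (s)) (q (w) (s))) (t (p (s) (w)) (w)))


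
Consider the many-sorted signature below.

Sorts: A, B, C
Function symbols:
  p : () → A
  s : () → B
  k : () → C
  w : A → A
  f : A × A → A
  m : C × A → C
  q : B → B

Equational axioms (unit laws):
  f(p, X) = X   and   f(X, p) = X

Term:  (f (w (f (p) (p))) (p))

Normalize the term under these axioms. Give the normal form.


1. (f (w (f (p) (p))) (p))  →  (w (f (p) (p)))
2. (w (f (p) (p)))  →  (w (p))

normal form = (w (p))


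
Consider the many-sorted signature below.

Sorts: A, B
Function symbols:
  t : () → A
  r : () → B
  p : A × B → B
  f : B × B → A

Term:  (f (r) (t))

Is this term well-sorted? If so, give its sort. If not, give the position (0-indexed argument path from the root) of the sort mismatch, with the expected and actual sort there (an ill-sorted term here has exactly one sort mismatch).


  (r) : B
  (t) : A
(f (r) (t)) : ✗ arg 1 at [1] has sort A, expected B

ill-sorted at position [1]: expected B, got A


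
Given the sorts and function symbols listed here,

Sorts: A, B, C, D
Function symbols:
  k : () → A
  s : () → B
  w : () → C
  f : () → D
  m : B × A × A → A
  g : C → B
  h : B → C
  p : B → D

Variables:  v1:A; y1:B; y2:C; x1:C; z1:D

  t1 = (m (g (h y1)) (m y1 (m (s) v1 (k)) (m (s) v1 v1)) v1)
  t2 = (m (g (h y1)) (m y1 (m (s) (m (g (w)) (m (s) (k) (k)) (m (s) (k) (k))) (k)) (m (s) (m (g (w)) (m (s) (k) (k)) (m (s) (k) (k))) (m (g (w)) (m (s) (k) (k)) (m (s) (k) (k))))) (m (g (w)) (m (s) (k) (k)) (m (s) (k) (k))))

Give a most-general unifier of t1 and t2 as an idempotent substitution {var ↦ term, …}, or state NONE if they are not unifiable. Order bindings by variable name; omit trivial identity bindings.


{v1 ↦ (m (g (w)) (m (s) (k) (k)) (m (s) (k) (k)))}


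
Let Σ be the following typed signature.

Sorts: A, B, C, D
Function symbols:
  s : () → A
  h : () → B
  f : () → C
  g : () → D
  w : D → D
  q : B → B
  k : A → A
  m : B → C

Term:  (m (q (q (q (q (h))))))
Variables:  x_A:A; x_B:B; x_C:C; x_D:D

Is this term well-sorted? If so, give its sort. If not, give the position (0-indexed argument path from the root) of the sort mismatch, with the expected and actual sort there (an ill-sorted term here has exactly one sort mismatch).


          (h) : B
        (q (h)) : B
      (q (q (h))) : B
    (q (q (q (h)))) : B
  (q (q (q (q (h))))) : B
(m (q (q (q (q (h)))))) : C

well-sorted; sort = C


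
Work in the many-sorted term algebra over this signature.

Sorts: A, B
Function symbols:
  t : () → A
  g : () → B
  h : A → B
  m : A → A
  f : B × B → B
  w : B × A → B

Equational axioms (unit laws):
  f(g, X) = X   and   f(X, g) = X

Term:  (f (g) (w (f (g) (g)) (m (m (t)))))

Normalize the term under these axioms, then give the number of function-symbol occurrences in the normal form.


size = 5

1. (f (g) (w (f (g) (g)) (m (m (t)))))  →  (w (f (g) (g)) (m (m (t))))
2. (w (f (g) (g)) (m (m (t))))  →  (w (g) (m (m (t))))
normal form: (w (g) (m (m (t))))


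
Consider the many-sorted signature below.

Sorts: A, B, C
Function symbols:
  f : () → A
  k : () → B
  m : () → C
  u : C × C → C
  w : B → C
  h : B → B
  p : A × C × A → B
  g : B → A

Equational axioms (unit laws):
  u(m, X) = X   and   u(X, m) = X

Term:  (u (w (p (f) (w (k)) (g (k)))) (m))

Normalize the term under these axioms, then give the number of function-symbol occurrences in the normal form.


1. (u (w (p (f) (w (k)) (g (k)))) (m))  →  (w (p (f) (w (k)) (g (k))))
normal form: (w (p (f) (w (k)) (g (k))))

size = 7


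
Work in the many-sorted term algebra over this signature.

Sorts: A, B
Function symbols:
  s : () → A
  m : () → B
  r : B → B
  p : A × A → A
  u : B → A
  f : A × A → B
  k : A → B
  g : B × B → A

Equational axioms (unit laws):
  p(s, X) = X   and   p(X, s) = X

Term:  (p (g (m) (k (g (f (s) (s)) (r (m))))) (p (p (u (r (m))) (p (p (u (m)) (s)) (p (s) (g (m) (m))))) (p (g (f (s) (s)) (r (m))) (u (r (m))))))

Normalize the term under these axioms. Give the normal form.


1. (p (g (m) (k (g (f (s) (s)) (r (m))))) (p (p (u (r (m))) (p (p (u (m)) (s)) (p (s) (g (m) (m))))) (p (g (f (s) (s)) (r (m))) (u (r (m))))))  →  (p (g (m) (k (g (f (s) (s)) (r (m))))) (p (p (u (r (m))) (p (u (m)) (p (s) (g (m) (m))))) (p (g (f (s) (s)) (r (m))) (u (r (m))))))
2. (p (g (m) (k (g (f (s) (s)) (r (m))))) (p (p (u (r (m))) (p (u (m)) (p (s) (g (m) (m))))) (p (g (f (s) (s)) (r (m))) (u (r (m))))))  →  (p (g (m) (k (g (f (s) (s)) (r (m))))) (p (p (u (r (m))) (p (u (m)) (g (m) (m)))) (p (g (f (s) (s)) (r (m))) (u (r (m))))))

normal form = (p (g (m) (k (g (f (s) (s)) (r (m))))) (p (p (u (r (m))) (p (u (m)) (g (m) (m)))) (p (g (f (s) (s)) (r (m))) (u (r (m))))))


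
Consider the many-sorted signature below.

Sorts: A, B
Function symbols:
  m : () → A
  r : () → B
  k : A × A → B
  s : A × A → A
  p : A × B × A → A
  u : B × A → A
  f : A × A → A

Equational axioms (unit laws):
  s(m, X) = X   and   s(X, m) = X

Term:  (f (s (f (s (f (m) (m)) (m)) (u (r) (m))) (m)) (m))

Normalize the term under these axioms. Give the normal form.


normal form = (f (f (f (m) (m)) (u (r) (m))) (m))

1. (f (s (f (s (f (m) (m)) (m)) (u (r) (m))) (m)) (m))  →  (f (f (s (f (m) (m)) (m)) (u (r) (m))) (m))
2. (f (f (s (f (m) (m)) (m)) (u (r) (m))) (m))  →  (f (f (f (m) (m)) (u (r) (m))) (m))


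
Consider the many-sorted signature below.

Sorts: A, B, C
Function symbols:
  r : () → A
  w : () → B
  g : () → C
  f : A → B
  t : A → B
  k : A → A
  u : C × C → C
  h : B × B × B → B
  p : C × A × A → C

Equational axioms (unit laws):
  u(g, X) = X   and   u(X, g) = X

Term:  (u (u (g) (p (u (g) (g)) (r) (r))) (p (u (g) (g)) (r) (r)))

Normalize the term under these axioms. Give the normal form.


normal form = (u (p (g) (r) (r)) (p (g) (r) (r)))

1. (u (u (g) (p (u (g) (g)) (r) (r))) (p (u (g) (g)) (r) (r)))  →  (u (p (u (g) (g)) (r) (r)) (p (u (g) (g)) (r) (r)))
2. (u (p (u (g) (g)) (r) (r)) (p (u (g) (g)) (r) (r)))  →  (u (p (g) (r) (r)) (p (u (g) (g)) (r) (r)))
3. (u (p (g) (r) (r)) (p (u (g) (g)) (r) (r)))  →  (u (p (g) (r) (r)) (p (g) (r) (r)))


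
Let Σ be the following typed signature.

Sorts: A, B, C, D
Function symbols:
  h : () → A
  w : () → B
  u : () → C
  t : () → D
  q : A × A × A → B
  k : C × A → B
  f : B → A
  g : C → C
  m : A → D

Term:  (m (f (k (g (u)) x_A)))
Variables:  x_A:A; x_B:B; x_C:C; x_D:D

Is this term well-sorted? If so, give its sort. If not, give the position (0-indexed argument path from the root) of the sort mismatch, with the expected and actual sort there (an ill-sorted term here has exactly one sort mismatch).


well-sorted; sort = D

        (u) : C
      (g (u)) : C
      x_A : A
    (k (g (u)) x_A) : B
  (f (k (g (u)) x_A)) : A
(m (f (k (g (u)) x_A))) : D


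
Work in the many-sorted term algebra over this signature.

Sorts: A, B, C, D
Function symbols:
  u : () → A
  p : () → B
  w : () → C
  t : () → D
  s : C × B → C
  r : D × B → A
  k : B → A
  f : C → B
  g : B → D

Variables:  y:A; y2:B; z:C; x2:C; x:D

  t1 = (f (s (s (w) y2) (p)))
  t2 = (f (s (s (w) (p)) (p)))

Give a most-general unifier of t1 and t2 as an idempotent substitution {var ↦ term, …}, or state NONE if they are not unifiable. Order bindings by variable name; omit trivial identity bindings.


{y2 ↦ (p)}


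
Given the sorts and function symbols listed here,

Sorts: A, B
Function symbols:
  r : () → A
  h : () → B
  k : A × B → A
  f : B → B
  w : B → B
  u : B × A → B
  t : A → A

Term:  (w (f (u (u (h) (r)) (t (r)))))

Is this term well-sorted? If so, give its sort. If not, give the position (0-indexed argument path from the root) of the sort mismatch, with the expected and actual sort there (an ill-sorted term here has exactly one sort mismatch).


        (h) : B
        (r) : A
      (u (h) (r)) : B
        (r) : A
      (t (r)) : A
    (u (u (h) (r)) (t (r))) : B
  (f (u (u (h) (r)) (t (r)))) : B
(w (f (u (u (h) (r)) (t (r))))) : B

well-sorted; sort = B


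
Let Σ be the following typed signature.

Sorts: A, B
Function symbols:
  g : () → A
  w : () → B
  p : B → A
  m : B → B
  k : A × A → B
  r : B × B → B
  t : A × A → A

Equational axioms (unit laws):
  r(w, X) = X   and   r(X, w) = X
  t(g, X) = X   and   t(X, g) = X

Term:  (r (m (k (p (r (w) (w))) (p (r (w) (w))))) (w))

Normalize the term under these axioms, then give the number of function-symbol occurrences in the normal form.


size = 6

1. (r (m (k (p (r (w) (w))) (p (r (w) (w))))) (w))  →  (m (k (p (r (w) (w))) (p (r (w) (w)))))
2. (m (k (p (r (w) (w))) (p (r (w) (w)))))  →  (m (k (p (w)) (p (r (w) (w)))))
3. (m (k (p (w)) (p (r (w) (w)))))  →  (m (k (p (w)) (p (w))))
normal form: (m (k (p (w)) (p (w))))


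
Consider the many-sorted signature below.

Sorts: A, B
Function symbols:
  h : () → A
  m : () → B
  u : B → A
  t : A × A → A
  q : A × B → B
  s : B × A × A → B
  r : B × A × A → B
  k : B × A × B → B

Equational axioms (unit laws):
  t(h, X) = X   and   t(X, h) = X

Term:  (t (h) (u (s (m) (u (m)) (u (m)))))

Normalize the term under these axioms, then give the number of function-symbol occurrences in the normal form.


size = 7

1. (t (h) (u (s (m) (u (m)) (u (m)))))  →  (u (s (m) (u (m)) (u (m))))
normal form: (u (s (m) (u (m)) (u (m))))


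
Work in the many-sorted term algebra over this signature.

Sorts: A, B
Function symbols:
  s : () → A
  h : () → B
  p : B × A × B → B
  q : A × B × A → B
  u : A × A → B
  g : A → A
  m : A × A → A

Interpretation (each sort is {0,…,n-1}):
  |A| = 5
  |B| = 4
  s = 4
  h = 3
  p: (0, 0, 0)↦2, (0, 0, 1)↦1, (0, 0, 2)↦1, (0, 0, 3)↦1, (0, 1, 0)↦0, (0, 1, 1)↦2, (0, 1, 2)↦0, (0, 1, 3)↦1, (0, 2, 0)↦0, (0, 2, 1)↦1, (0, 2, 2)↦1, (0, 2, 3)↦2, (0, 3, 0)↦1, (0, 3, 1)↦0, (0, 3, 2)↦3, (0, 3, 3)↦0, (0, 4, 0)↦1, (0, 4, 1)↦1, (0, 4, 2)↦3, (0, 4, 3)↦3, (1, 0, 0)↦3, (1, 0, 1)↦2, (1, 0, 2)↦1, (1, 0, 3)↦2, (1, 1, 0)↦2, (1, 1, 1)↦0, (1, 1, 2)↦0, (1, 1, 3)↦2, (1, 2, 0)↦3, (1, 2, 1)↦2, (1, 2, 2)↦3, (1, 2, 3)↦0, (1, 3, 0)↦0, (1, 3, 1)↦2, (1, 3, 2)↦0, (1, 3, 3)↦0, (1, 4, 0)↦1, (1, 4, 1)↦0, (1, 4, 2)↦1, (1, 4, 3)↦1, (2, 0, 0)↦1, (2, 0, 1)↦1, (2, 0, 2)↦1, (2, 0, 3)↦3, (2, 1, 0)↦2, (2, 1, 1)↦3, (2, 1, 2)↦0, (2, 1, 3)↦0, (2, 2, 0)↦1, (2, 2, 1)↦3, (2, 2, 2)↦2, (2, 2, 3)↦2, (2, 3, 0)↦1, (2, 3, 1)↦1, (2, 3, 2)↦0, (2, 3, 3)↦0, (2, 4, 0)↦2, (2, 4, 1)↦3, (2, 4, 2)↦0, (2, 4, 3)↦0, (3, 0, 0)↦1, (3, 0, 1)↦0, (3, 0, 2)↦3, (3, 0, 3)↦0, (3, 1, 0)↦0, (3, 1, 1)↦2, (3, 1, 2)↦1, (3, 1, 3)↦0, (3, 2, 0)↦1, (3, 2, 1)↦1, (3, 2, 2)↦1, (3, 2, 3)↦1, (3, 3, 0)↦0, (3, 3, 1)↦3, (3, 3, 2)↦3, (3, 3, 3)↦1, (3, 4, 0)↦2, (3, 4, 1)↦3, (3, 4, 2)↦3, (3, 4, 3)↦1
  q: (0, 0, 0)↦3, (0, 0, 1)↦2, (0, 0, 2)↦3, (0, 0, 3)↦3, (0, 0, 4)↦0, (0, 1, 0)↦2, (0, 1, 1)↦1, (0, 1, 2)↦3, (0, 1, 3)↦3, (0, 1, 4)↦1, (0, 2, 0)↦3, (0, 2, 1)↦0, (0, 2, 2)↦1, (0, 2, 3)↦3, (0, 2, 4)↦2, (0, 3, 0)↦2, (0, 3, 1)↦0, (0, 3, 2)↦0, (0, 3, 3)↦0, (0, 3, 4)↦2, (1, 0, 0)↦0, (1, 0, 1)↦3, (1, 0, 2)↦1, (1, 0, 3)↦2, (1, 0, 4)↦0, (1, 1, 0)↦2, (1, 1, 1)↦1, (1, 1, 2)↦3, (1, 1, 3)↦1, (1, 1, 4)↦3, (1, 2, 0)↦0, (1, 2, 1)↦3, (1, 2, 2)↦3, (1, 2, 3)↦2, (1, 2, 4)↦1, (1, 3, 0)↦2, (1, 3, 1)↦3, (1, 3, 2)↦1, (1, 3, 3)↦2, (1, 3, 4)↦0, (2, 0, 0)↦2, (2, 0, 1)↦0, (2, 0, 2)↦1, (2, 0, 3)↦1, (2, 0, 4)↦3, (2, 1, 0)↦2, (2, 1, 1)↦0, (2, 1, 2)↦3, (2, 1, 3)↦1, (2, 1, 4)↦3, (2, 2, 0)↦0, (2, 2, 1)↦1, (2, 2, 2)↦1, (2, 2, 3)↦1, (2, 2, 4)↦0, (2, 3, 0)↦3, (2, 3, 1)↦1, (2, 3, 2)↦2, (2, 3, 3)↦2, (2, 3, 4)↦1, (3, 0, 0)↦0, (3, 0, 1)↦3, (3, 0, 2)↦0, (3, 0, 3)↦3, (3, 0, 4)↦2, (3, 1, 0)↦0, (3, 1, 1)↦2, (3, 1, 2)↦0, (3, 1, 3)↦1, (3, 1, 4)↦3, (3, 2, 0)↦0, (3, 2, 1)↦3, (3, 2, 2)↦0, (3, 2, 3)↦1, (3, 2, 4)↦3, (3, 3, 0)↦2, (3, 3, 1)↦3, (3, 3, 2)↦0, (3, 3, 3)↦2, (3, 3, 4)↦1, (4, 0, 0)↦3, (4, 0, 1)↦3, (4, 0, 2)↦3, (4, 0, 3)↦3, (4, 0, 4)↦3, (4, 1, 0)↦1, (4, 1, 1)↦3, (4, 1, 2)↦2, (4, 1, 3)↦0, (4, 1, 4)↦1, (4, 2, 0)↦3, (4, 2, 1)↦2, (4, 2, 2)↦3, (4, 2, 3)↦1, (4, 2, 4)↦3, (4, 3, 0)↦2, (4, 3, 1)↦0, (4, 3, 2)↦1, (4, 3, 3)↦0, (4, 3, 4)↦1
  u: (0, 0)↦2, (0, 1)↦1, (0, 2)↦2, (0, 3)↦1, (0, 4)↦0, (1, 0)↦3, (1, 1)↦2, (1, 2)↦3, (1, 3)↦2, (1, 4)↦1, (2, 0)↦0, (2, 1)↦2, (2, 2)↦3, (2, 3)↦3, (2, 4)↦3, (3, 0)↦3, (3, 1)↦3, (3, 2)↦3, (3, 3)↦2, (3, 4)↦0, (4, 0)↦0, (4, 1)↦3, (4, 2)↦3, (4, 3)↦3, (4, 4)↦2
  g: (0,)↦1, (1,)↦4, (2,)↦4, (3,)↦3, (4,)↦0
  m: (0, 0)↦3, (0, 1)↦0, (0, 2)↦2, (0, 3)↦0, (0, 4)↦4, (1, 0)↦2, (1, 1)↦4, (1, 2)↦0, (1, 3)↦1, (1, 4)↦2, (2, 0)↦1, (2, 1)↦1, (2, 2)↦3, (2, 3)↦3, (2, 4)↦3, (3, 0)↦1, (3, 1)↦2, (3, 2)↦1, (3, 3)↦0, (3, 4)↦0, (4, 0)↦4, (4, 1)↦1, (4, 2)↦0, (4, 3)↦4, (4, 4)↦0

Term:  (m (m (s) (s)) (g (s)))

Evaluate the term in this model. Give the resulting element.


value = 3

  s = 4
  s = 4
  (m (s) (s)) = m(4, 4) = 0
  s = 4
  (g (s)) = g(4,) = 0
  (m (m (s) (s)) (g (s))) = m(0, 0) = 3


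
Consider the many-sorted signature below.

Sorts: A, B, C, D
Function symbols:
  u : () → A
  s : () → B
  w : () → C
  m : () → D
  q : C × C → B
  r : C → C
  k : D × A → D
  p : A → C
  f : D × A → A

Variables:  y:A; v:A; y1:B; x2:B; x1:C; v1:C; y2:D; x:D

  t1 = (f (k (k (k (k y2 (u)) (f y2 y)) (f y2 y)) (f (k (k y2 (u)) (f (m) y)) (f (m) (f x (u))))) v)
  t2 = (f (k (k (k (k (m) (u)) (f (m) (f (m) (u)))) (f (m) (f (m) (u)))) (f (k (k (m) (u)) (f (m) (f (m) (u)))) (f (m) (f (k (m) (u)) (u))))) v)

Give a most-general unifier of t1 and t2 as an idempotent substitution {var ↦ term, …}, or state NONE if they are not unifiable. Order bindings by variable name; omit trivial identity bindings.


{x ↦ (k (m) (u)), y ↦ (f (m) (u)), y2 ↦ (m)}


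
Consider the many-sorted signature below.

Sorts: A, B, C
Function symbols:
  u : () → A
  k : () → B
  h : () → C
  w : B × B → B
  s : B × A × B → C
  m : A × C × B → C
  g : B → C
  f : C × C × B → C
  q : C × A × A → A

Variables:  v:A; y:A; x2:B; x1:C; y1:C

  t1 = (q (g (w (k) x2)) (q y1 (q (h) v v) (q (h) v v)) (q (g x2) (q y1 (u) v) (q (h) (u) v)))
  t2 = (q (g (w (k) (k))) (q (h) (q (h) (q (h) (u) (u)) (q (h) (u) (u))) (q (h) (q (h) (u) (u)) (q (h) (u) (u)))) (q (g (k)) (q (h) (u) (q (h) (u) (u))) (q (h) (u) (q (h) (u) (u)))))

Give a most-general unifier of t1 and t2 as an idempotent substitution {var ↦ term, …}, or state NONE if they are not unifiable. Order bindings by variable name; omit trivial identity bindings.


{v ↦ (q (h) (u) (u)), x2 ↦ (k), y1 ↦ (h)}


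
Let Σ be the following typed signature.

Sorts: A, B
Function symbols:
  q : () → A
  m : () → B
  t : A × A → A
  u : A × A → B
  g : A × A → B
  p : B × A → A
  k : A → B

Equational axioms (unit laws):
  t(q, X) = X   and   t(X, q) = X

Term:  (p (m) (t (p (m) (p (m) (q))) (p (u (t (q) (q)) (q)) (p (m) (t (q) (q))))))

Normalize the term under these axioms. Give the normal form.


normal form = (p (m) (t (p (m) (p (m) (q))) (p (u (q) (q)) (p (m) (q)))))

1. (p (m) (t (p (m) (p (m) (q))) (p (u (t (q) (q)) (q)) (p (m) (t (q) (q))))))  →  (p (m) (t (p (m) (p (m) (q))) (p (u (q) (q)) (p (m) (t (q) (q))))))
2. (p (m) (t (p (m) (p (m) (q))) (p (u (q) (q)) (p (m) (t (q) (q))))))  →  (p (m) (t (p (m) (p (m) (q))) (p (u (q) (q)) (p (m) (q)))))


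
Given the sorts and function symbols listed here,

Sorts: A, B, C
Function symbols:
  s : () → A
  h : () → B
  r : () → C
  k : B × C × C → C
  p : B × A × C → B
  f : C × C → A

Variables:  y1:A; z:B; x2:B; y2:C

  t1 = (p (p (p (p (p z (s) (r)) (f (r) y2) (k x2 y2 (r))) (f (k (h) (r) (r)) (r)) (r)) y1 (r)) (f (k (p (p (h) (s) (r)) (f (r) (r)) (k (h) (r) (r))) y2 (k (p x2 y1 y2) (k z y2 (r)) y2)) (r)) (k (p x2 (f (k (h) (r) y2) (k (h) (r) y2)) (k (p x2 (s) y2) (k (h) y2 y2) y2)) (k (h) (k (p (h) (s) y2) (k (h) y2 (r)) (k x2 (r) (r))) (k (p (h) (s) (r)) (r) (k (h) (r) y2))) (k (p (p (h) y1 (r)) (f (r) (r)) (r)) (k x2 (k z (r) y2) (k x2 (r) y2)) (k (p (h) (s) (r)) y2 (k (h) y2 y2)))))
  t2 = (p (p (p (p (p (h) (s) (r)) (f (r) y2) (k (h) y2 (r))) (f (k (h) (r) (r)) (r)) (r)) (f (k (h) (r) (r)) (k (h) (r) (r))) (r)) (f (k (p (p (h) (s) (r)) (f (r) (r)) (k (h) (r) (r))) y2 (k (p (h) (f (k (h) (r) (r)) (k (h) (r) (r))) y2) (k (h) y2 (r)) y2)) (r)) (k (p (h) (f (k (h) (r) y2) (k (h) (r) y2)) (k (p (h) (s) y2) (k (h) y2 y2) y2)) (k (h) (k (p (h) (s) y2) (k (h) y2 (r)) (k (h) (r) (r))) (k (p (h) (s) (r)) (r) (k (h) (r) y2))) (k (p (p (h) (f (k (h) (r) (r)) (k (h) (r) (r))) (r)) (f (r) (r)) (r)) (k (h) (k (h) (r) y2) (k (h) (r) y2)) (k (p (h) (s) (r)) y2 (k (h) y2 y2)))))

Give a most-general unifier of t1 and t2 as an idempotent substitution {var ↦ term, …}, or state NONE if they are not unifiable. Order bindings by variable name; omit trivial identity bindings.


{x2 ↦ (h), y1 ↦ (f (k (h) (r) (r)) (k (h) (r) (r))), z ↦ (h)}


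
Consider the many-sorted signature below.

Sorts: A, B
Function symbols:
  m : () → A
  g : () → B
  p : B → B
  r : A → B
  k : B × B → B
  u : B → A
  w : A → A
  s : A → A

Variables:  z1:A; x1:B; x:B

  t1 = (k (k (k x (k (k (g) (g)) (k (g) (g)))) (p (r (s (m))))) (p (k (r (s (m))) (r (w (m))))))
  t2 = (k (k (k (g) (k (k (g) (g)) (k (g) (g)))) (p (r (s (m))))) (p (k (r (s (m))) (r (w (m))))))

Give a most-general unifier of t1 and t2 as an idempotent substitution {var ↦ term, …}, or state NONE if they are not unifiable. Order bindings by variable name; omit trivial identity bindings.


{x ↦ (g)}


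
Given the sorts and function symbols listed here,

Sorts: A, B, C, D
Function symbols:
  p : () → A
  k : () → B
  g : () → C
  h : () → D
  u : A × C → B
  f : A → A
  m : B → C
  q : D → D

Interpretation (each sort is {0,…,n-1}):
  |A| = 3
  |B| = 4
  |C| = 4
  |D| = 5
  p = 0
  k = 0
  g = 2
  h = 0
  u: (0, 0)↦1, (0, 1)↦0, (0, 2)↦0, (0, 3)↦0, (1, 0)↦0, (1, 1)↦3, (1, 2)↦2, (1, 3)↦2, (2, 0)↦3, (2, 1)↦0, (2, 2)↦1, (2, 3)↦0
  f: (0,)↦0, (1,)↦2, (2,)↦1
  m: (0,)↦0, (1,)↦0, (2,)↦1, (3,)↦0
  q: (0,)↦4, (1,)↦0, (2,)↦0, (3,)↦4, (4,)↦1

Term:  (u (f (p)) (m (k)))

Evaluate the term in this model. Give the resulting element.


value = 1

  p = 0
  (f (p)) = f(0,) = 0
  k = 0
  (m (k)) = m(0,) = 0
  (u (f (p)) (m (k))) = u(0, 0) = 1


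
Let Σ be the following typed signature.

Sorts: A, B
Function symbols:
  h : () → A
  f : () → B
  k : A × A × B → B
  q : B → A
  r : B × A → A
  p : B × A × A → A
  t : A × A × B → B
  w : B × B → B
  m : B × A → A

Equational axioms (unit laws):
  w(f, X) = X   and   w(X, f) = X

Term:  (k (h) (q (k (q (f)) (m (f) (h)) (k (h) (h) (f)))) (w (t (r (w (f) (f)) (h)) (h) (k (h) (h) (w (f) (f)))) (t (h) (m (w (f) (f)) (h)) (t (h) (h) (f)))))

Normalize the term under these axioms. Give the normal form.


1. (k (h) (q (k (q (f)) (m (f) (h)) (k (h) (h) (f)))) (w (t (r (w (f) (f)) (h)) (h) (k (h) (h) (w (f) (f)))) (t (h) (m (w (f) (f)) (h)) (t (h) (h) (f)))))  →  (k (h) (q (k (q (f)) (m (f) (h)) (k (h) (h) (f)))) (w (t (r (f) (h)) (h) (k (h) (h) (w (f) (f)))) (t (h) (m (w (f) (f)) (h)) (t (h) (h) (f)))))
2. (k (h) (q (k (q (f)) (m (f) (h)) (k (h) (h) (f)))) (w (t (r (f) (h)) (h) (k (h) (h) (w (f) (f)))) (t (h) (m (w (f) (f)) (h)) (t (h) (h) (f)))))  →  (k (h) (q (k (q (f)) (m (f) (h)) (k (h) (h) (f)))) (w (t (r (f) (h)) (h) (k (h) (h) (f))) (t (h) (m (w (f) (f)) (h)) (t (h) (h) (f)))))
3. (k (h) (q (k (q (f)) (m (f) (h)) (k (h) (h) (f)))) (w (t (r (f) (h)) (h) (k (h) (h) (f))) (t (h) (m (w (f) (f)) (h)) (t (h) (h) (f)))))  →  (k (h) (q (k (q (f)) (m (f) (h)) (k (h) (h) (f)))) (w (t (r (f) (h)) (h) (k (h) (h) (f))) (t (h) (m (f) (h)) (t (h) (h) (f)))))

normal form = (k (h) (q (k (q (f)) (m (f) (h)) (k (h) (h) (f)))) (w (t (r (f) (h)) (h) (k (h) (h) (f))) (t (h) (m (f) (h)) (t (h) (h) (f)))))


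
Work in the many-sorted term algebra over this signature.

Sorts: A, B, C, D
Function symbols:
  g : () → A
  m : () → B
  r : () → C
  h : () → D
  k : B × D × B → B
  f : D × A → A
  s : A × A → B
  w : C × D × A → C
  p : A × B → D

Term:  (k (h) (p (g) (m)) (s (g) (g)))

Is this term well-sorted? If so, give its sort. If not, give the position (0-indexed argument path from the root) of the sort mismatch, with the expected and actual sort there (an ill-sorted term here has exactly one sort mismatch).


  (h) : D
    (g) : A
    (m) : B
  (p (g) (m)) : D
    (g) : A
    (g) : A
  (s (g) (g)) : B
(k (h) (p (g) (m)) (s (g) (g))) : ✗ arg 0 at [0] has sort D, expected B

ill-sorted at position [0]: expected B, got D


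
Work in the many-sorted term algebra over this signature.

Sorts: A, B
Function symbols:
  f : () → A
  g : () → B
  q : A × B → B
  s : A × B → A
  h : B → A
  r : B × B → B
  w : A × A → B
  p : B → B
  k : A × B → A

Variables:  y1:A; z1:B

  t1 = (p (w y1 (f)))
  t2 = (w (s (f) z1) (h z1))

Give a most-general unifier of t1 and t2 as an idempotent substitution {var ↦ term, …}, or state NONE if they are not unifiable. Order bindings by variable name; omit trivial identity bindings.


NONE (not unifiable)

head clash or occurs-check failure — not unifiable


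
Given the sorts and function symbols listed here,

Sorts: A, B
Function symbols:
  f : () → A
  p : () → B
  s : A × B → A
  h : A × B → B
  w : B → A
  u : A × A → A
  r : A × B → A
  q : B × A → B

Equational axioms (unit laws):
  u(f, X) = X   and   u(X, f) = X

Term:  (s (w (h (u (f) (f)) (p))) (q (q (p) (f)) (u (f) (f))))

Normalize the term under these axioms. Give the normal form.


1. (s (w (h (u (f) (f)) (p))) (q (q (p) (f)) (u (f) (f))))  →  (s (w (h (f) (p))) (q (q (p) (f)) (u (f) (f))))
2. (s (w (h (f) (p))) (q (q (p) (f)) (u (f) (f))))  →  (s (w (h (f) (p))) (q (q (p) (f)) (f)))

normal form = (s (w (h (f) (p))) (q (q (p) (f)) (f)))


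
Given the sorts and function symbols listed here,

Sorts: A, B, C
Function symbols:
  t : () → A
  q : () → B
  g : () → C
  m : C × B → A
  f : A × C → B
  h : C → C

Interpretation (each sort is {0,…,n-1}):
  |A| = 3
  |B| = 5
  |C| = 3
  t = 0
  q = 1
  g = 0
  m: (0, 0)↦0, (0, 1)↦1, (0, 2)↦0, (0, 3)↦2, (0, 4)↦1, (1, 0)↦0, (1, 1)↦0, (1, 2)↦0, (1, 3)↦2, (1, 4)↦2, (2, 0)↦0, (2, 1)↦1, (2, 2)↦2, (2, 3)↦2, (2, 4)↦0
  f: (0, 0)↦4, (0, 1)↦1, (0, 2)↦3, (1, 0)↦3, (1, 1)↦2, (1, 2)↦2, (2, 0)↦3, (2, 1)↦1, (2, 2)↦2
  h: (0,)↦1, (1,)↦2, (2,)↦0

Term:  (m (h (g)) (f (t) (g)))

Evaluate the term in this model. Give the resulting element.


value = 2

  g = 0
  (h (g)) = h(0,) = 1
  t = 0
  g = 0
  (f (t) (g)) = f(0, 0) = 4
  (m (h (g)) (f (t) (g))) = m(1, 4) = 2


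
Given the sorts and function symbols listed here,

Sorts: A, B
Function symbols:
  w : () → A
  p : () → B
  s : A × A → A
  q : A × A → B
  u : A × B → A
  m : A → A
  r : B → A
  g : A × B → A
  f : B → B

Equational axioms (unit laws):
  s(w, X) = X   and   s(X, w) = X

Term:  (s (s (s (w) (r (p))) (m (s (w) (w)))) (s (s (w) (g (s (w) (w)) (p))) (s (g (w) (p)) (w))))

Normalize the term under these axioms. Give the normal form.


normal form = (s (s (r (p)) (m (w))) (s (g (w) (p)) (g (w) (p))))

1. (s (s (s (w) (r (p))) (m (s (w) (w)))) (s (s (w) (g (s (w) (w)) (p))) (s (g (w) (p)) (w))))  →  (s (s (r (p)) (m (s (w) (w)))) (s (s (w) (g (s (w) (w)) (p))) (s (g (w) (p)) (w))))
2. (s (s (r (p)) (m (s (w) (w)))) (s (s (w) (g (s (w) (w)) (p))) (s (g (w) (p)) (w))))  →  (s (s (r (p)) (m (w))) (s (s (w) (g (s (w) (w)) (p))) (s (g (w) (p)) (w))))
3. (s (s (r (p)) (m (w))) (s (s (w) (g (s (w) (w)) (p))) (s (g (w) (p)) (w))))  →  (s (s (r (p)) (m (w))) (s (g (s (w) (w)) (p)) (s (g (w) (p)) (w))))
4. (s (s (r (p)) (m (w))) (s (g (s (w) (w)) (p)) (s (g (w) (p)) (w))))  →  (s (s (r (p)) (m (w))) (s (g (w) (p)) (s (g (w) (p)) (w))))
5. (s (s (r (p)) (m (w))) (s (g (w) (p)) (s (g (w) (p)) (w))))  →  (s (s (r (p)) (m (w))) (s (g (w) (p)) (g (w) (p))))


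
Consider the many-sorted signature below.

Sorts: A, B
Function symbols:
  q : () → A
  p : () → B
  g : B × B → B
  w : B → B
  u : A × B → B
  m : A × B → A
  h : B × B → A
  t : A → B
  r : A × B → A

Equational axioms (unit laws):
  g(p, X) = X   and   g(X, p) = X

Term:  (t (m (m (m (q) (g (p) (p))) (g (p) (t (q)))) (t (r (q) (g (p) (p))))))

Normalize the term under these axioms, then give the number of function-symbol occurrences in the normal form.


1. (t (m (m (m (q) (g (p) (p))) (g (p) (t (q)))) (t (r (q) (g (p) (p))))))  →  (t (m (m (m (q) (p)) (g (p) (t (q)))) (t (r (q) (g (p) (p))))))
2. (t (m (m (m (q) (p)) (g (p) (t (q)))) (t (r (q) (g (p) (p))))))  →  (t (m (m (m (q) (p)) (t (q))) (t (r (q) (g (p) (p))))))
3. (t (m (m (m (q) (p)) (t (q))) (t (r (q) (g (p) (p))))))  →  (t (m (m (m (q) (p)) (t (q))) (t (r (q) (p)))))
normal form: (t (m (m (m (q) (p)) (t (q))) (t (r (q) (p)))))

size = 12


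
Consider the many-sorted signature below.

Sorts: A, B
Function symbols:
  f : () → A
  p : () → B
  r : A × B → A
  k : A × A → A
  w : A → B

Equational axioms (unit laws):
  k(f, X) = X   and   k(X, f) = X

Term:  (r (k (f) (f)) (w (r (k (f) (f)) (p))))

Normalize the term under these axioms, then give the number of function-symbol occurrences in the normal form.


size = 6

1. (r (k (f) (f)) (w (r (k (f) (f)) (p))))  →  (r (f) (w (r (k (f) (f)) (p))))
2. (r (f) (w (r (k (f) (f)) (p))))  →  (r (f) (w (r (f) (p))))
normal form: (r (f) (w (r (f) (p))))


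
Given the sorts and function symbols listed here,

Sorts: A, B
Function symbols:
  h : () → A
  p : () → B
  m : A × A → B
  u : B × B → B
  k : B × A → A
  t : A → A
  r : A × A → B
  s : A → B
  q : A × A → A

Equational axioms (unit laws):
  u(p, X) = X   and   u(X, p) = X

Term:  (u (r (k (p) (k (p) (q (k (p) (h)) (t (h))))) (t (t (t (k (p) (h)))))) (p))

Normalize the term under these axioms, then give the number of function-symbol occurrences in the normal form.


size = 17

1. (u (r (k (p) (k (p) (q (k (p) (h)) (t (h))))) (t (t (t (k (p) (h)))))) (p))  →  (r (k (p) (k (p) (q (k (p) (h)) (t (h))))) (t (t (t (k (p) (h))))))
normal form: (r (k (p) (k (p) (q (k (p) (h)) (t (h))))) (t (t (t (k (p) (h))))))


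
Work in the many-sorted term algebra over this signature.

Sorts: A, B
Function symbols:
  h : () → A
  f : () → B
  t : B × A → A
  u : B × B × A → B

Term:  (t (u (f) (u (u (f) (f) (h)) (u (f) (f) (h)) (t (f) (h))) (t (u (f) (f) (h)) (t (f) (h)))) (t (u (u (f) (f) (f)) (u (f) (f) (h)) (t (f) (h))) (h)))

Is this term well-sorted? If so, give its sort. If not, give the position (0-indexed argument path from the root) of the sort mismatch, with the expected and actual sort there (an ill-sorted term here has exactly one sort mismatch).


    (f) : B
        (f) : B
        (f) : B
        (h) : A
      (u (f) (f) (h)) : B
        (f) : B
        (f) : B
        (h) : A
      (u (f) (f) (h)) : B
        (f) : B
        (h) : A
      (t (f) (h)) : A
    (u (u (f) (f) (h)) (u (f) (f) (h)) (t (f) (h))) : B
        (f) : B
        (f) : B
        (h) : A
      (u (f) (f) (h)) : B
        (f) : B
        (h) : A
      (t (f) (h)) : A
    (t (u (f) (f) (h)) (t (f) (h))) : A
  (u (f) (u (u (f) (f) (h)) (u (f) (f) (h)) (t (f) (h))) (t (u (f) (f) (h)) (t (f) (h)))) : B
        (f) : B
        (f) : B
        (f) : B
      (u (f) (f) (f)) : ✗ arg 2 at [1, 0, 0, 2] has sort B, expected A
        (f) : B
        (f) : B
        (h) : A
      (u (f) (f) (h)) : B
        (f) : B
        (h) : A
      (t (f) (h)) : A
    (h) : A

ill-sorted at position [1, 0, 0, 2]: expected A, got B


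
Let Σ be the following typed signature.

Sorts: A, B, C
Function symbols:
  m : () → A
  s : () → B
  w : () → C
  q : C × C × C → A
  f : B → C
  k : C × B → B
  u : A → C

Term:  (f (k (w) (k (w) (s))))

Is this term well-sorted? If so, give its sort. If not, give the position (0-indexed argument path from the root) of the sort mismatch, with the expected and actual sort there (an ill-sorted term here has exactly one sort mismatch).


well-sorted; sort = C

    (w) : C
      (w) : C
      (s) : B
    (k (w) (s)) : B
  (k (w) (k (w) (s))) : B
(f (k (w) (k (w) (s)))) : C


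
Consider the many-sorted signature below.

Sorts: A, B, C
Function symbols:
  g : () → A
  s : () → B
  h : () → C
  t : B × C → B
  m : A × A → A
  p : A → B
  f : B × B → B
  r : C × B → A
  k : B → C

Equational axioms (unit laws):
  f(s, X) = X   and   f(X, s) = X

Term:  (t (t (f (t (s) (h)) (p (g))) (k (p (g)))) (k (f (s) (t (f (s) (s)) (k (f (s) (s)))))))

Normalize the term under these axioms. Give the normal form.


normal form = (t (t (f (t (s) (h)) (p (g))) (k (p (g)))) (k (t (s) (k (s)))))

1. (t (t (f (t (s) (h)) (p (g))) (k (p (g)))) (k (f (s) (t (f (s) (s)) (k (f (s) (s)))))))  →  (t (t (f (t (s) (h)) (p (g))) (k (p (g)))) (k (t (f (s) (s)) (k (f (s) (s))))))
2. (t (t (f (t (s) (h)) (p (g))) (k (p (g)))) (k (t (f (s) (s)) (k (f (s) (s))))))  →  (t (t (f (t (s) (h)) (p (g))) (k (p (g)))) (k (t (s) (k (f (s) (s))))))
3. (t (t (f (t (s) (h)) (p (g))) (k (p (g)))) (k (t (s) (k (f (s) (s))))))  →  (t (t (f (t (s) (h)) (p (g))) (k (p (g)))) (k (t (s) (k (s)))))
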